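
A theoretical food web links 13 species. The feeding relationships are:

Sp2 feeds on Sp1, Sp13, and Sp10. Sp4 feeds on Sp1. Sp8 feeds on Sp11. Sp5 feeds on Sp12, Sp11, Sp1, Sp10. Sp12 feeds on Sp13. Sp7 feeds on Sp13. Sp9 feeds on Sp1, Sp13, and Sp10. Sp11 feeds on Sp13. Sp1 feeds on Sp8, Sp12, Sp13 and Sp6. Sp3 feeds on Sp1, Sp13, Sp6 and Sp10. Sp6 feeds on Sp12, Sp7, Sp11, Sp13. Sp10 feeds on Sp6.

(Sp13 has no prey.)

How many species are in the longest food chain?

One longest chain: Sp13 → Sp11 → Sp8 → Sp1 → Sp2.
It has 5 species and 4 links.

5 species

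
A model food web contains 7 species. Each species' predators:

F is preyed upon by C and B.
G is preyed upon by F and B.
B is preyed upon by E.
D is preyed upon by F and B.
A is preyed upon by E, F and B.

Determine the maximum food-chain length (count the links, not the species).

3 links

One longest chain: D → F → B → E.
It has 4 species and 3 links.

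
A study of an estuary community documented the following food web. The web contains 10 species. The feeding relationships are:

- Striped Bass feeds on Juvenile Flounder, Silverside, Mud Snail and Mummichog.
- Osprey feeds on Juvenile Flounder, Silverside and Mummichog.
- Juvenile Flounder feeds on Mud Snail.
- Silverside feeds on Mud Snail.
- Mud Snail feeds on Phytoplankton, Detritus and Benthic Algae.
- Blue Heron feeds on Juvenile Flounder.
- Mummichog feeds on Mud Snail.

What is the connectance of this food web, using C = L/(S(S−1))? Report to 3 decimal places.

The web has S = 10 species and L = 14 feeding links.
C = L / (S(S−1)) = 14 / 90 = 0.1556 ≈ 0.156.

C = 0.156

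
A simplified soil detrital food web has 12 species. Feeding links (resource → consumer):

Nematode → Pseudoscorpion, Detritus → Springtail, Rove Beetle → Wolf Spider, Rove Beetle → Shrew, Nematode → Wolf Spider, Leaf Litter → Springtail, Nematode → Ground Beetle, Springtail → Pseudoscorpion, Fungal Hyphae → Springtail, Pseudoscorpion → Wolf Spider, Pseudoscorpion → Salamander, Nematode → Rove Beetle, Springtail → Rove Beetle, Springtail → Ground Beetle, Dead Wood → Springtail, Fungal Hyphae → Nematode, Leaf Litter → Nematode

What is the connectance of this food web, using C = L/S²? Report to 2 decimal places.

The web has S = 12 species and L = 17 feeding links.
C = L / S² = 17 / 144 = 0.1181 ≈ 0.12.

C = 0.12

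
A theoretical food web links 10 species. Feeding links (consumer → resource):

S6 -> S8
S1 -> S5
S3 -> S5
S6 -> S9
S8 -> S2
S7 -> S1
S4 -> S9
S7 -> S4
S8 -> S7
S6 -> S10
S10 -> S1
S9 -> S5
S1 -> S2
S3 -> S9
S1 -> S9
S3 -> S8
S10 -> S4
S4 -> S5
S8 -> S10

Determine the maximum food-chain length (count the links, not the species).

One longest chain: S5 → S9 → S4 → S10 → S8 → S3.
It has 6 species and 5 links.

5 links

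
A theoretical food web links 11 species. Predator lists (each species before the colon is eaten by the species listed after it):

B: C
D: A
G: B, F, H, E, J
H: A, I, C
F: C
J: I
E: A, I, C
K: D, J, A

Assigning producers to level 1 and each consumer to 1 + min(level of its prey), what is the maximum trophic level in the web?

3

Producers (level 1): K, G.
Following each consumer down to its lowest-level prey: G → H → I (levels 1 through 3).
All prey of I (H 2, E 2, J 2) are at level 2 or above, so I is at level 1 + 2 = 3.
Every consumer has at least one prey at level 2 or below, so none exceeds level 3.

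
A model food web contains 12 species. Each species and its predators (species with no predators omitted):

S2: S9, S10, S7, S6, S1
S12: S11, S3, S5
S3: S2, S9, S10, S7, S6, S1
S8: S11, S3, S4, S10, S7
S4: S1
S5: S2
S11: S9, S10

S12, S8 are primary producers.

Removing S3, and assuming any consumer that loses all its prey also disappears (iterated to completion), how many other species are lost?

Remove S3.
Every predator of it retains at least one other prey: S2 still has S5; S9 still has S11, S2; S10 still has S8, S11, S2; S7 still has S8, S2; S6 still has S2; S1 still has S4, S2.
No consumer loses all prey, so no secondary extinctions occur.

0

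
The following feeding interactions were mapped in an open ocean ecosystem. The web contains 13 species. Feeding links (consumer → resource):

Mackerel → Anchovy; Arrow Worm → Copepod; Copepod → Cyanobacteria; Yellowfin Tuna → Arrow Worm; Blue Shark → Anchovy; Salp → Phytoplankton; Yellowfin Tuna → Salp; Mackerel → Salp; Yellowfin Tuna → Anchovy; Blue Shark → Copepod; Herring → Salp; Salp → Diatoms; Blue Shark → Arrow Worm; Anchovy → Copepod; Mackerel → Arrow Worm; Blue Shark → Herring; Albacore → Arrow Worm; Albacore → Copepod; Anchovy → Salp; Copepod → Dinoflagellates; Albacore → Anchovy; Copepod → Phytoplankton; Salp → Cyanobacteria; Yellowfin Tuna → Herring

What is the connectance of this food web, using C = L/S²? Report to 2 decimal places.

The web has S = 13 species and L = 24 feeding links.
C = L / S² = 24 / 169 = 0.1420 ≈ 0.14.

C = 0.14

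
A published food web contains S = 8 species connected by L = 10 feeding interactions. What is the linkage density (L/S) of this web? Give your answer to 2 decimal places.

L/S = 1.25

There are L = 10 links among S = 8 species.
L/S = 10/8 = 1.2500 ≈ 1.25.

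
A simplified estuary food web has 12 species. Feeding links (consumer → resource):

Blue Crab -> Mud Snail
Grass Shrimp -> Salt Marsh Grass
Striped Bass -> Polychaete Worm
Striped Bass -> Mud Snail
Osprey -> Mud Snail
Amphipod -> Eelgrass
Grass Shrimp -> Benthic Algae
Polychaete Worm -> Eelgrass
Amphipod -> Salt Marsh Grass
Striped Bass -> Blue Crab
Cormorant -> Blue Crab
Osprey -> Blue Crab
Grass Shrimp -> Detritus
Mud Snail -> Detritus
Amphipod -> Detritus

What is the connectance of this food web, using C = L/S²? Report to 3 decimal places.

The web has S = 12 species and L = 15 feeding links.
C = L / S² = 15 / 144 = 0.1042 ≈ 0.104.

C = 0.104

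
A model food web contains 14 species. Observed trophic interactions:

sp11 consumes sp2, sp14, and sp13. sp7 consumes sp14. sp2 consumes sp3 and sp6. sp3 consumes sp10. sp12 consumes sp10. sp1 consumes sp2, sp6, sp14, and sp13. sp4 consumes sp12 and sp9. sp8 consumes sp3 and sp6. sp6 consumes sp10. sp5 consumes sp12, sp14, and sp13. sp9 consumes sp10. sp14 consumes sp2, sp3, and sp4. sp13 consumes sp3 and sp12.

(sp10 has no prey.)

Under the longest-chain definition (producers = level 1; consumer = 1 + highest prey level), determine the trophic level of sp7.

Trophic level 5

sp10 is a producer → level 1.
sp3 eats sp10 → level 2.
sp2 eats sp3 (level 2); other prey at levels: sp6 2 → level 3.
sp14 eats sp2 (level 3); other prey at levels: sp3 2, sp4 3 → level 4.
sp7 eats sp14 → level 5.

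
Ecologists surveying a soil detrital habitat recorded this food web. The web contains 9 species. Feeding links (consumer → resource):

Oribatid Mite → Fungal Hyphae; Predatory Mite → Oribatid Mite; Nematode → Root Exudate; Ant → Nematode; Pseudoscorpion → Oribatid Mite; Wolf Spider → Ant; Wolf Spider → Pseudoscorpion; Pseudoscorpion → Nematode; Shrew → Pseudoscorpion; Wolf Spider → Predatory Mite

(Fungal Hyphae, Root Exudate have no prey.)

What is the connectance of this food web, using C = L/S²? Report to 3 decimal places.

C = 0.123

The web has S = 9 species and L = 10 feeding links.
C = L / S² = 10 / 81 = 0.1235 ≈ 0.123.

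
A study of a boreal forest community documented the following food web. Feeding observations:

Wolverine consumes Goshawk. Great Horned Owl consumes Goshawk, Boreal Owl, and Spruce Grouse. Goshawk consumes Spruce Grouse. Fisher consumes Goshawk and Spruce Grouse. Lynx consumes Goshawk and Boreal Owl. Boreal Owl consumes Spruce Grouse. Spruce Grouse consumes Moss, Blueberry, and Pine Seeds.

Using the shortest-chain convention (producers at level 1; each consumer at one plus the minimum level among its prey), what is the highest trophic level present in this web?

4

Producers (level 1): Blueberry, Pine Seeds, Moss.
Following each consumer down to its lowest-level prey: Blueberry → Spruce Grouse → Boreal Owl → Lynx (levels 1 through 4).
All prey of Lynx (Boreal Owl 3, Goshawk 3) are at level 3 or above, so Lynx is at level 1 + 3 = 4.
Every consumer has at least one prey at level 3 or below, so none exceeds level 4.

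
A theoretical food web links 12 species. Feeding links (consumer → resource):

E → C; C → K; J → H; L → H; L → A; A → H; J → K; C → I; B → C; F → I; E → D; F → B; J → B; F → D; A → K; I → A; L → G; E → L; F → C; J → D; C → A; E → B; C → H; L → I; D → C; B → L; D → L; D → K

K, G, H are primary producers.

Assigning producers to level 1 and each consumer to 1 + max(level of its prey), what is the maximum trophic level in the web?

6

Producers (level 1): K, G, H.
K → A → I → L → B → F gives F level 6.
No species has a prey at level 6, so no species reaches level 7.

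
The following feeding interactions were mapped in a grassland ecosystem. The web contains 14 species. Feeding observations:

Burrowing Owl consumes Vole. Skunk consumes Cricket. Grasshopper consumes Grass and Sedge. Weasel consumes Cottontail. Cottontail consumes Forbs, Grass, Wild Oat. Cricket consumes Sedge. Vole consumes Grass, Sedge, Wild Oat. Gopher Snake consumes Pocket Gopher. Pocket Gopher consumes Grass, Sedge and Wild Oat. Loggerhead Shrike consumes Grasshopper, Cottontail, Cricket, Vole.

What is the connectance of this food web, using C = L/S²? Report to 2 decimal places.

C = 0.10

The web has S = 14 species and L = 20 feeding links.
C = L / S² = 20 / 196 = 0.1020 ≈ 0.10.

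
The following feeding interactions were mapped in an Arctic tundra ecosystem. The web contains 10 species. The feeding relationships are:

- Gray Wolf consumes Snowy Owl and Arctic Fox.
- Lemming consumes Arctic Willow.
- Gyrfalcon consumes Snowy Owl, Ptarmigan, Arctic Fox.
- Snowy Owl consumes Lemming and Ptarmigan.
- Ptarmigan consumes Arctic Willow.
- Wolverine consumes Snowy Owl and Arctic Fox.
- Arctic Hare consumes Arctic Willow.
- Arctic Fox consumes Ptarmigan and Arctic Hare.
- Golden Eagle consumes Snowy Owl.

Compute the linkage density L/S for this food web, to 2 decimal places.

L/S = 1.50

There are L = 15 links among S = 10 species.
L/S = 15/10 = 1.5000 ≈ 1.50.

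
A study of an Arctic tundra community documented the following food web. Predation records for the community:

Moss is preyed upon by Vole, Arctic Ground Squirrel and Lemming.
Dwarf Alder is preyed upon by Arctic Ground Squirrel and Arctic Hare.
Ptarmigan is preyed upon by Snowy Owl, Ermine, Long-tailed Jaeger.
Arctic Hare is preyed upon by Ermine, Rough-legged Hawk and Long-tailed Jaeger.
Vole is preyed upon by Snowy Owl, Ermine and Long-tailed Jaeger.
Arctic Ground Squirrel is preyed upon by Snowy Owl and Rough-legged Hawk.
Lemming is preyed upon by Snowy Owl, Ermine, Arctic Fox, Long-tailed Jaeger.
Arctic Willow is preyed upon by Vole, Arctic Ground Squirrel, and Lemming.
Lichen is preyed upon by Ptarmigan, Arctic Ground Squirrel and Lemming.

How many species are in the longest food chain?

3 species

One longest chain: Moss → Lemming → Arctic Fox.
It has 3 species and 2 links.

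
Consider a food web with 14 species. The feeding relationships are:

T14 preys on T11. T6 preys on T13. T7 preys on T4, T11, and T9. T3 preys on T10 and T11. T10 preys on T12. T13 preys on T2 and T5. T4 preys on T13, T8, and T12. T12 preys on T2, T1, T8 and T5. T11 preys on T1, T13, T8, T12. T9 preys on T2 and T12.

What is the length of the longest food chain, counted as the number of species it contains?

One longest chain: T2 → T12 → T9 → T7.
It has 4 species and 3 links.

4 species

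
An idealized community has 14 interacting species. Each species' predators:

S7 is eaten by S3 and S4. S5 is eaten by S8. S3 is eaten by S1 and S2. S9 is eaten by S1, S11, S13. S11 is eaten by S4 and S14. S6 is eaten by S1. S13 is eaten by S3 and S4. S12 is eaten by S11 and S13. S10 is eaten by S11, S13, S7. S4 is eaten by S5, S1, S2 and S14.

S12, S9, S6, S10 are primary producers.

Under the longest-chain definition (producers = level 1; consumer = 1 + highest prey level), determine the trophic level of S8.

S12 is a producer → level 1.
S13 eats S12 (level 1); other prey at levels: S9 1, S10 1 → level 2.
S4 eats S13 (level 2); other prey at levels: S7 2, S11 2 → level 3.
S5 eats S4 → level 4.
S8 eats S5 → level 5.

Trophic level 5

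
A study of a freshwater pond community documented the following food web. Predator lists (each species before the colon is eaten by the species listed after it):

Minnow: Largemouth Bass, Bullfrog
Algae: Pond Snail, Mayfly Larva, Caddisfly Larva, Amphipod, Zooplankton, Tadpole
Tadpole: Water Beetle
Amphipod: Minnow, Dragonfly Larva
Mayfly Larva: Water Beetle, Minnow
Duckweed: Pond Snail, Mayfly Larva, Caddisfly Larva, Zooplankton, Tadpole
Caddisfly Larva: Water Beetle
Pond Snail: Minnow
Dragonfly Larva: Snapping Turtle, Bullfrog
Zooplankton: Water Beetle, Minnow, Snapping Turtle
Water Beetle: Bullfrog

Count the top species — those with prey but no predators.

3

Top species (has prey, but nothing eats it): Largemouth Bass, Snapping Turtle, Bullfrog.
Count: 3.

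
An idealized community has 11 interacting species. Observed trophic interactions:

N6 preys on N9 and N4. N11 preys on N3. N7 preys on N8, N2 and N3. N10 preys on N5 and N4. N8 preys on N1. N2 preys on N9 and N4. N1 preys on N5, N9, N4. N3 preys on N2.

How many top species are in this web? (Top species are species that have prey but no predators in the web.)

Top species (has prey, but nothing eats it): N10, N6, N7, N11.
Count: 4.

4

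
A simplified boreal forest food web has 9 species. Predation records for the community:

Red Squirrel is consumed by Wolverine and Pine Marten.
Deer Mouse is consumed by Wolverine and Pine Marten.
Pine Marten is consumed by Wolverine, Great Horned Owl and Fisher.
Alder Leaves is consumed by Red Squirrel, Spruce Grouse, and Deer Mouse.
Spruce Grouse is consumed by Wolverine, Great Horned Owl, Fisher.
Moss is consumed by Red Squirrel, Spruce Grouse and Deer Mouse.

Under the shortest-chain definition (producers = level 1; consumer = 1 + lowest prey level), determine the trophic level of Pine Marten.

Alder Leaves is a producer → level 1.
Deer Mouse eats Alder Leaves → level 2.
Pine Marten eats Deer Mouse → level 3.
No prey of Pine Marten is below level 2, so 3 is the minimum.

Trophic level 3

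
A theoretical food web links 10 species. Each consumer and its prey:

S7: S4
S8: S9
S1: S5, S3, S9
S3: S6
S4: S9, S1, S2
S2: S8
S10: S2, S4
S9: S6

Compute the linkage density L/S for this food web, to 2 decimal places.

There are L = 13 links among S = 10 species.
L/S = 13/10 = 1.3000 ≈ 1.30.

L/S = 1.30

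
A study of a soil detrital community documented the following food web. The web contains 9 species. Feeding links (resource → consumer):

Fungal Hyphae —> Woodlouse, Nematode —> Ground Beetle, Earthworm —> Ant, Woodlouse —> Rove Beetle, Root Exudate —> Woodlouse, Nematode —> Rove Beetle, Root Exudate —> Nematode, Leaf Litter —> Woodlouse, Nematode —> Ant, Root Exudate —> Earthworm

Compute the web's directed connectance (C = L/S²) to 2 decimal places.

The web has S = 9 species and L = 10 feeding links.
C = L / S² = 10 / 81 = 0.1235 ≈ 0.12.

C = 0.12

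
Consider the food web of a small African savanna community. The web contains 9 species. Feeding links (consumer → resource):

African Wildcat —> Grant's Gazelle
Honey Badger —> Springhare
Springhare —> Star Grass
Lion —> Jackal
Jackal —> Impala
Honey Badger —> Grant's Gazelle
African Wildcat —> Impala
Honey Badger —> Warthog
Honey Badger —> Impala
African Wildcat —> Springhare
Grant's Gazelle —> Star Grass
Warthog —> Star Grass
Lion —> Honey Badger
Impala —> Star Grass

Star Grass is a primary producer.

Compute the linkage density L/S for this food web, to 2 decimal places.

There are L = 14 links among S = 9 species.
L/S = 14/9 = 1.5556 ≈ 1.56.

L/S = 1.56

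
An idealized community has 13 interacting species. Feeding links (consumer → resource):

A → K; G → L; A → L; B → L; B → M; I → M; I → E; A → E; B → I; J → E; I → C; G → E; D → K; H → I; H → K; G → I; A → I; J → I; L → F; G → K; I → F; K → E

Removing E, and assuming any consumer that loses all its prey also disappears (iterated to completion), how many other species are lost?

Remove E.
Round 1: K (all prey gone) → extinct.
Round 2: D (all prey gone) → extinct.
No further losses. Total secondary extinctions: 2.

2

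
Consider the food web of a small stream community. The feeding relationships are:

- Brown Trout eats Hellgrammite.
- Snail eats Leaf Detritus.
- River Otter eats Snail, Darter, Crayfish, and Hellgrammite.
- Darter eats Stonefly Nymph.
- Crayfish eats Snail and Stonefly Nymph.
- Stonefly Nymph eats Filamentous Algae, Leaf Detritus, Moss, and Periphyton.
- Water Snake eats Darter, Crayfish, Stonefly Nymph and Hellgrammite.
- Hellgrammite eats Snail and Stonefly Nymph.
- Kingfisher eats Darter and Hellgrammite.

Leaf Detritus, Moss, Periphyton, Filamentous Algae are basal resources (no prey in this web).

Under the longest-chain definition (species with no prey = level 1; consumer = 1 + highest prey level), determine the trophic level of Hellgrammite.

Trophic level 3

Leaf Detritus has no prey (basal) → level 1.
Snail eats Leaf Detritus → level 2.
Hellgrammite eats Snail (level 2); other prey at levels: Stonefly Nymph 2 → level 3.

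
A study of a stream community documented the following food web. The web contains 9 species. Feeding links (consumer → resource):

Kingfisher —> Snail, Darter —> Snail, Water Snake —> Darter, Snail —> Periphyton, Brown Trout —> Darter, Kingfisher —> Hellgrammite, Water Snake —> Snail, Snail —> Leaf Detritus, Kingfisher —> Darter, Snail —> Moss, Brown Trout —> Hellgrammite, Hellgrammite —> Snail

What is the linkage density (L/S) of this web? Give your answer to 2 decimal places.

L/S = 1.33

There are L = 12 links among S = 9 species.
L/S = 12/9 = 1.3333 ≈ 1.33.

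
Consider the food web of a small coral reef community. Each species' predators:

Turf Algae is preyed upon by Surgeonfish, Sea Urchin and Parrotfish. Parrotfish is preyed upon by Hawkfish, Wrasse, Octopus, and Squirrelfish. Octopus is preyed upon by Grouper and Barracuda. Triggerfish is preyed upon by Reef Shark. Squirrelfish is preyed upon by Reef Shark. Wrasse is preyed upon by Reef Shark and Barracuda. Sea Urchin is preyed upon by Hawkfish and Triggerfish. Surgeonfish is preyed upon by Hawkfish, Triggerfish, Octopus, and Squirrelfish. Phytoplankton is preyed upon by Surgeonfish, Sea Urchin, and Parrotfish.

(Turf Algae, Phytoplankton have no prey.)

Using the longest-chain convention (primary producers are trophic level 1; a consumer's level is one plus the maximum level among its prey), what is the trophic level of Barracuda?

Trophic level 4

Turf Algae is a producer → level 1.
Parrotfish eats Turf Algae (level 1); other prey at levels: Phytoplankton 1 → level 2.
Wrasse eats Parrotfish → level 3.
Barracuda eats Wrasse (level 3); other prey at levels: Octopus 3 → level 4.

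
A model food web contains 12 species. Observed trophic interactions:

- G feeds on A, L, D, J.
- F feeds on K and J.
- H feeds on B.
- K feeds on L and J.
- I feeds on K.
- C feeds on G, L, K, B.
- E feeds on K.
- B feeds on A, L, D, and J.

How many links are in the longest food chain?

2 links

One longest chain: A → B → H.
It has 3 species and 2 links.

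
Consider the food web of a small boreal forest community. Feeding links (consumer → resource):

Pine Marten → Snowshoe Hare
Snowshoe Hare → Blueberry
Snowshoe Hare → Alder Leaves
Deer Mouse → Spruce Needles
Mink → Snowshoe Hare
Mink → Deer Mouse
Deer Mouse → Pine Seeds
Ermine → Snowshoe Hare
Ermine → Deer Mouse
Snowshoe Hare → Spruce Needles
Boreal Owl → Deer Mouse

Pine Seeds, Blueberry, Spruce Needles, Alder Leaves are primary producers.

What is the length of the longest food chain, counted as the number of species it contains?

One longest chain: Blueberry → Snowshoe Hare → Mink.
It has 3 species and 2 links.

3 species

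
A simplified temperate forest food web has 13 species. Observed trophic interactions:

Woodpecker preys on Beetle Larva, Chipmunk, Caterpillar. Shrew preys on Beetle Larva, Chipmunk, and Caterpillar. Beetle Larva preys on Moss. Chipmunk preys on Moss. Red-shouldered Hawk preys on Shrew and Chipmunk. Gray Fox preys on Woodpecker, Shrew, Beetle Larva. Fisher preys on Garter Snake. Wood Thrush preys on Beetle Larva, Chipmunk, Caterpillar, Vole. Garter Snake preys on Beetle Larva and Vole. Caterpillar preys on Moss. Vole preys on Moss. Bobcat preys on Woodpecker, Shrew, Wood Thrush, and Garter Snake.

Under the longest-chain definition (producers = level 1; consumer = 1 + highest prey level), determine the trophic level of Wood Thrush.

Trophic level 3

Moss is a producer → level 1.
Caterpillar eats Moss → level 2.
Wood Thrush eats Caterpillar (level 2); other prey at levels: Chipmunk 2, Vole 2, Beetle Larva 2 → level 3.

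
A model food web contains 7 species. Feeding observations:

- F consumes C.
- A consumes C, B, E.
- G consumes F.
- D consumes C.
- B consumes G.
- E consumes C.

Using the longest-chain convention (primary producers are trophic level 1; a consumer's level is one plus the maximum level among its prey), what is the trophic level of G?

C is a producer → level 1.
F eats C → level 2.
G eats F → level 3.

Trophic level 3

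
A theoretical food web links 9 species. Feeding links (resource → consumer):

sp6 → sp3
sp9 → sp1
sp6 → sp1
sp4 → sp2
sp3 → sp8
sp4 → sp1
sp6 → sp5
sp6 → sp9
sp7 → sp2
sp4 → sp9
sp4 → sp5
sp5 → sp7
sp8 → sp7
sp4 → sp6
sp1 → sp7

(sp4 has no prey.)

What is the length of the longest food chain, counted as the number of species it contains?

6 species

One longest chain: sp4 → sp6 → sp9 → sp1 → sp7 → sp2.
It has 6 species and 5 links.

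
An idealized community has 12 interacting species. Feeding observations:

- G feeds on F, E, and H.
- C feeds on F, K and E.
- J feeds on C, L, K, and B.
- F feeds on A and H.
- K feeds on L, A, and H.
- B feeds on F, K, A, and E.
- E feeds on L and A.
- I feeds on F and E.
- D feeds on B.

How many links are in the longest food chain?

One longest chain: A → E → C → J.
It has 4 species and 3 links.

3 links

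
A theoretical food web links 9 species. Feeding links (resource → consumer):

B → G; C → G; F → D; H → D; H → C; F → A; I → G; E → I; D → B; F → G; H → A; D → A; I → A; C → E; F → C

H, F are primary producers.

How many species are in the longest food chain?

One longest chain: H → C → E → I → A.
It has 5 species and 4 links.

5 species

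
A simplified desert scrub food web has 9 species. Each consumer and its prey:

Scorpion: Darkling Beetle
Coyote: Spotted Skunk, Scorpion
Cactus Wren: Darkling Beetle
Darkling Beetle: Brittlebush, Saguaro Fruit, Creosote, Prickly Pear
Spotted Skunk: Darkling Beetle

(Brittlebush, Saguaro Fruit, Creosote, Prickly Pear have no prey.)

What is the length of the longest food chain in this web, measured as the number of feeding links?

3 links

One longest chain: Brittlebush → Darkling Beetle → Spotted Skunk → Coyote.
It has 4 species and 3 links.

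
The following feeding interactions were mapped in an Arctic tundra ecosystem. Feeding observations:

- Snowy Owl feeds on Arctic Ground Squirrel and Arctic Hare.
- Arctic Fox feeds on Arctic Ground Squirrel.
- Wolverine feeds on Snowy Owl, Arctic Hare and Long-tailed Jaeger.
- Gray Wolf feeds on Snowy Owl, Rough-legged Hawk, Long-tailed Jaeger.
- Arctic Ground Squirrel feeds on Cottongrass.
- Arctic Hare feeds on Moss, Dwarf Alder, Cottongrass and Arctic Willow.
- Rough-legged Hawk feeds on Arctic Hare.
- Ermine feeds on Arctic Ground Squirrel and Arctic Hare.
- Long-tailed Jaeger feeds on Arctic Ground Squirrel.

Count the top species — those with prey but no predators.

Top species (has prey, but nothing eats it): Ermine, Arctic Fox, Gray Wolf, Wolverine.
Count: 4.

4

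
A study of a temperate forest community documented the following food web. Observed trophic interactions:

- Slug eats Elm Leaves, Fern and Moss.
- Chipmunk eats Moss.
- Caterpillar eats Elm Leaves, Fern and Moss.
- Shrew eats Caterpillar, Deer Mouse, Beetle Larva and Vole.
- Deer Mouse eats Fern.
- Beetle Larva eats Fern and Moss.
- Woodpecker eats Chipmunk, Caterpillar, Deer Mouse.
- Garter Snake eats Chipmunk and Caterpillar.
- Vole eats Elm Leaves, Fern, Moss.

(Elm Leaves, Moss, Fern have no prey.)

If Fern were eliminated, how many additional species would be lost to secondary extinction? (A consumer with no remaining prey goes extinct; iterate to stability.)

Remove Fern.
Round 1: Deer Mouse (all prey gone) → extinct.
No further losses. Total secondary extinctions: 1.

1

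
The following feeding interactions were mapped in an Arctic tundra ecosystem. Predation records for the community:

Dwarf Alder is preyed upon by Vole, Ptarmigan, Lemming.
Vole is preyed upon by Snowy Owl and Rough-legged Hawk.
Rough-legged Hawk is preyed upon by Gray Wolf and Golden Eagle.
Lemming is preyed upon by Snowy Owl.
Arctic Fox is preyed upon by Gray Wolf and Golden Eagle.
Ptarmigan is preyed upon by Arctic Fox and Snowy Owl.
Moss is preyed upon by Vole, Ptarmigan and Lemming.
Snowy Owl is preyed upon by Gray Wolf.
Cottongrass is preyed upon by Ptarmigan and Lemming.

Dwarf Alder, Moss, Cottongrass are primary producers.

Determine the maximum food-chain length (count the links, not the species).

One longest chain: Dwarf Alder → Ptarmigan → Arctic Fox → Gray Wolf.
It has 4 species and 3 links.

3 links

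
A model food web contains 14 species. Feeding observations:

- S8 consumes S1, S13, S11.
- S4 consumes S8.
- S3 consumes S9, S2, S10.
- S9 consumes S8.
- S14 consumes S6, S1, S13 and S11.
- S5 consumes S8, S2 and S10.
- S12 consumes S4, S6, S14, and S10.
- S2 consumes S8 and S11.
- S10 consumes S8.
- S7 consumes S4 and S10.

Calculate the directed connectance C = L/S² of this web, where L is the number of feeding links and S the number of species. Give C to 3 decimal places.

The web has S = 14 species and L = 24 feeding links.
C = L / S² = 24 / 196 = 0.1224 ≈ 0.122.

C = 0.122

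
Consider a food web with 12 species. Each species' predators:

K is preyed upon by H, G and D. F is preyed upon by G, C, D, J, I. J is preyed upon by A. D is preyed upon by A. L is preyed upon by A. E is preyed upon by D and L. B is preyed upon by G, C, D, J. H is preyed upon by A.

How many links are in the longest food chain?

2 links

One longest chain: K → H → A.
It has 3 species and 2 links.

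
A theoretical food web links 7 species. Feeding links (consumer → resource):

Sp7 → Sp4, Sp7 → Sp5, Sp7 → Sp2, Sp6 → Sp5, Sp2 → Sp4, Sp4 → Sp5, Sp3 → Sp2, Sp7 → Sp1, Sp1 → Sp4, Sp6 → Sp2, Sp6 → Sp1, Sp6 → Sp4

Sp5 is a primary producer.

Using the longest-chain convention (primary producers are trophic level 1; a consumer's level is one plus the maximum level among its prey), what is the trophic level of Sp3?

Trophic level 4

Sp5 is a producer → level 1.
Sp4 eats Sp5 → level 2.
Sp2 eats Sp4 → level 3.
Sp3 eats Sp2 → level 4.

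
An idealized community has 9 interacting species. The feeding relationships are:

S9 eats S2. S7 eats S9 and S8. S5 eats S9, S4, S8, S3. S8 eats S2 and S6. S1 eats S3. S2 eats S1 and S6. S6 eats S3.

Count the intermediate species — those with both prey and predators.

Intermediate species (has both prey and predators): S1, S6, S2, S8, S9.
Count: 5.

5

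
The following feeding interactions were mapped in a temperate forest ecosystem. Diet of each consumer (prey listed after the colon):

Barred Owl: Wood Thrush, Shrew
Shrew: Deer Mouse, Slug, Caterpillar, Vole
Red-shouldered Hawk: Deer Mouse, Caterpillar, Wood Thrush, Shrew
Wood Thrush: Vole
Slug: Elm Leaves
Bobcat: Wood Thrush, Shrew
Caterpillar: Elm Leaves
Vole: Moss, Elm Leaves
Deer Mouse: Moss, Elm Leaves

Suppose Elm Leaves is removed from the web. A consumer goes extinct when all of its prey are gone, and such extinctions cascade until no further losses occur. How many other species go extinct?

Remove Elm Leaves.
Round 1: Slug (all prey gone), Caterpillar (all prey gone) → extinct.
No further losses. Total secondary extinctions: 2.

2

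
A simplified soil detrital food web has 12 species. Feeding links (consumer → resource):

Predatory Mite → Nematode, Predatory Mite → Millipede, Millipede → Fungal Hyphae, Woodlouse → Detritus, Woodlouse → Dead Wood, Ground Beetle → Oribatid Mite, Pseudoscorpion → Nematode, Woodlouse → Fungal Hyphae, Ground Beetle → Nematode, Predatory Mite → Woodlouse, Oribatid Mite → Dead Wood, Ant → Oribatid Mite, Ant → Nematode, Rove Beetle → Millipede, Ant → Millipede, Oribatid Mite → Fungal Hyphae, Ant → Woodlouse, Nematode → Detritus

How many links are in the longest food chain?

One longest chain: Detritus → Nematode → Pseudoscorpion.
It has 3 species and 2 links.

2 links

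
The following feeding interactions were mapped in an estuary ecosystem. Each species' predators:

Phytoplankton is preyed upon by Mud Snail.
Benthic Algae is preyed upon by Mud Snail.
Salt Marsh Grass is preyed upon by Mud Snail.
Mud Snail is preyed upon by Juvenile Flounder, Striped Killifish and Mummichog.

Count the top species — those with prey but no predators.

3

Top species (has prey, but nothing eats it): Striped Killifish, Mummichog, Juvenile Flounder.
Count: 3.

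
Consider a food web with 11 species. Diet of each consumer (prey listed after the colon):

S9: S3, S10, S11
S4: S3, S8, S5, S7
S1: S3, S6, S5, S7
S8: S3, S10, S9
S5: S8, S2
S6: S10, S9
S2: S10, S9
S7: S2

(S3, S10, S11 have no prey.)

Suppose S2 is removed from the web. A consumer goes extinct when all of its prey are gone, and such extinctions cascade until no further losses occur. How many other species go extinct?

1

Remove S2.
Round 1: S7 (all prey gone) → extinct.
No further losses. Total secondary extinctions: 1.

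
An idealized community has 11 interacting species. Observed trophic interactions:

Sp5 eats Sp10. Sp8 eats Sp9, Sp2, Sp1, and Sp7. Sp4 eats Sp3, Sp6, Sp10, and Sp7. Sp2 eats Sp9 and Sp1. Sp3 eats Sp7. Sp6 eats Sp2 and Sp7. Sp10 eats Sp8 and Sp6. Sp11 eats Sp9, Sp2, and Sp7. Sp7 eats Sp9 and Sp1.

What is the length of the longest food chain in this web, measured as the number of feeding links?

One longest chain: Sp9 → Sp2 → Sp8 → Sp10 → Sp4.
It has 5 species and 4 links.

4 links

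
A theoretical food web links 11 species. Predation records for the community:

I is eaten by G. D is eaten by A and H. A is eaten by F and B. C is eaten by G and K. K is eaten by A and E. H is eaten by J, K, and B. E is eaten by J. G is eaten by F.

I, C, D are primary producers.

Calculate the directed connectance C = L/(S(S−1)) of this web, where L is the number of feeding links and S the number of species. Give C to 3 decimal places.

The web has S = 11 species and L = 14 feeding links.
C = L / (S(S−1)) = 14 / 110 = 0.1273 ≈ 0.127.

C = 0.127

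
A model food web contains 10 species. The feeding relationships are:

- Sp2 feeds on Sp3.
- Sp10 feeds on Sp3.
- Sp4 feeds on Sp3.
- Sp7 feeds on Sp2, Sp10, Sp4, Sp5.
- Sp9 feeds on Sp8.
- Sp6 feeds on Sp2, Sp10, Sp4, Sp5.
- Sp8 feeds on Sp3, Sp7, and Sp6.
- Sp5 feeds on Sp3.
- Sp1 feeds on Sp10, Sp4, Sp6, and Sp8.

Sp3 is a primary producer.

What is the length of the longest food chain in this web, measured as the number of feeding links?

One longest chain: Sp3 → Sp2 → Sp7 → Sp8 → Sp9.
It has 5 species and 4 links.

4 links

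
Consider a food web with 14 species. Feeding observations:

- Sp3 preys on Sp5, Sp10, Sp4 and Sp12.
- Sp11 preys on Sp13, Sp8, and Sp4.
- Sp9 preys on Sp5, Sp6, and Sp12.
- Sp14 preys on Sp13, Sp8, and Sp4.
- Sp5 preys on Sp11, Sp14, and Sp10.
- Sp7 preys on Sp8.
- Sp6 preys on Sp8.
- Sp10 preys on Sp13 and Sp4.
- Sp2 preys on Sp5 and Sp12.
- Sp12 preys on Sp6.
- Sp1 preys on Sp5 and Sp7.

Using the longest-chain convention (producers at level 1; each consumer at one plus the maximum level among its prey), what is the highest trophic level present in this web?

Producers (level 1): Sp13, Sp4, Sp8.
Sp13 → Sp14 → Sp5 → Sp9 gives Sp9 level 4.
No species has a prey at level 4, so no species reaches level 5.

4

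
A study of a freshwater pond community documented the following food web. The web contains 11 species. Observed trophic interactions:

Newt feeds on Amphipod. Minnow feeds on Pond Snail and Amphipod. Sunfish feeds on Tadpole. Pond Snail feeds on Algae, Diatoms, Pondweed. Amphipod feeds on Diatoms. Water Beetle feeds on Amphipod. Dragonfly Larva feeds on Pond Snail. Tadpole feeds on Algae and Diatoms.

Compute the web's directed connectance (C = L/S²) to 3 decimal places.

C = 0.099

The web has S = 11 species and L = 12 feeding links.
C = L / S² = 12 / 121 = 0.0992 ≈ 0.099.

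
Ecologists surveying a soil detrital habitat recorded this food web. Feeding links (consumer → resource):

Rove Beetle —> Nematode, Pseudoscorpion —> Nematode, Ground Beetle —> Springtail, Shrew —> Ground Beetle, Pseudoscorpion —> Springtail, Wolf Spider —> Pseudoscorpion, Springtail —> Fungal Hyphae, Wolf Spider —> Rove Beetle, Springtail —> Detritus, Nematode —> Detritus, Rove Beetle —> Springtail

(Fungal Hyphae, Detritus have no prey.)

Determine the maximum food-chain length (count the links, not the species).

One longest chain: Fungal Hyphae → Springtail → Pseudoscorpion → Wolf Spider.
It has 4 species and 3 links.

3 links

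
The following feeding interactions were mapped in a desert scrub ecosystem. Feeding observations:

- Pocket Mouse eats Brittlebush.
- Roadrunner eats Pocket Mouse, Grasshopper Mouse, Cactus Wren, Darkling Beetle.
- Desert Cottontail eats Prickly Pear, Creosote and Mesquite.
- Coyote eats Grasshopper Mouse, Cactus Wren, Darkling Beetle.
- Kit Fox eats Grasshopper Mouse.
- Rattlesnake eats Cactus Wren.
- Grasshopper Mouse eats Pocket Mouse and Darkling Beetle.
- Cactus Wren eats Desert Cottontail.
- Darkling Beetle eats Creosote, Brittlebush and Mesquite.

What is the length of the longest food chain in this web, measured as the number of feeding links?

3 links

One longest chain: Brittlebush → Pocket Mouse → Grasshopper Mouse → Kit Fox.
It has 4 species and 3 links.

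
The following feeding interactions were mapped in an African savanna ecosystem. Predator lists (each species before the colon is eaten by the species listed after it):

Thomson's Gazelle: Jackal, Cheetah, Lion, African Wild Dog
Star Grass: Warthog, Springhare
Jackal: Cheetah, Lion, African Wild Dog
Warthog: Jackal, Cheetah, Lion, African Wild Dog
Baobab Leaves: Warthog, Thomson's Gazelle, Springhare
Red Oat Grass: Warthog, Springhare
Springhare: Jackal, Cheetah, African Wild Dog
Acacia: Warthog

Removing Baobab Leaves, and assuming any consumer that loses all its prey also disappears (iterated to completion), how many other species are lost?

Remove Baobab Leaves.
Round 1: Thomson's Gazelle (all prey gone) → extinct.
No further losses. Total secondary extinctions: 1.

1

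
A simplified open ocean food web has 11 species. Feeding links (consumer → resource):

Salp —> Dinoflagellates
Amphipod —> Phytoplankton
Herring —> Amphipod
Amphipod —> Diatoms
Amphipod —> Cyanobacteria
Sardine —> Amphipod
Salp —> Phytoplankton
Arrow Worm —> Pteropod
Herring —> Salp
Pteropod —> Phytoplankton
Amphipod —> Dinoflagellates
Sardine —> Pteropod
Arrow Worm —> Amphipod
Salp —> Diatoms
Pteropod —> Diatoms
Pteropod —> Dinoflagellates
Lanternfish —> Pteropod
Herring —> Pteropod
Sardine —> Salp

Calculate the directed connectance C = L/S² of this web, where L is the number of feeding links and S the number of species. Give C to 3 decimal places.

The web has S = 11 species and L = 19 feeding links.
C = L / S² = 19 / 121 = 0.1570 ≈ 0.157.

C = 0.157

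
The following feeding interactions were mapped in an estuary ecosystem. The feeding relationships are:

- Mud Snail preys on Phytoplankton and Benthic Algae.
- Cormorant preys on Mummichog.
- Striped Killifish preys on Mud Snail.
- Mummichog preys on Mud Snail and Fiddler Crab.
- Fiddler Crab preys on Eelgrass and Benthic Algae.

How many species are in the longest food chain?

4 species

One longest chain: Eelgrass → Fiddler Crab → Mummichog → Cormorant.
It has 4 species and 3 links.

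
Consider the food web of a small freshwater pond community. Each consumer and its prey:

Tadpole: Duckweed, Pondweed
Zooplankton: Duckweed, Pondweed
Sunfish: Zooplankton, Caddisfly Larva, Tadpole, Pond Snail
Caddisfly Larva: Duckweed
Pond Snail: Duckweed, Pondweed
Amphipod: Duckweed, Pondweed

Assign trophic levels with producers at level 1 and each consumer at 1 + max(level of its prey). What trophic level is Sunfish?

Duckweed is a producer → level 1.
Zooplankton eats Duckweed (level 1); other prey at levels: Pondweed 1 → level 2.
Sunfish eats Zooplankton (level 2); other prey at levels: Caddisfly Larva 2, Tadpole 2, Pond Snail 2 → level 3.

Trophic level 3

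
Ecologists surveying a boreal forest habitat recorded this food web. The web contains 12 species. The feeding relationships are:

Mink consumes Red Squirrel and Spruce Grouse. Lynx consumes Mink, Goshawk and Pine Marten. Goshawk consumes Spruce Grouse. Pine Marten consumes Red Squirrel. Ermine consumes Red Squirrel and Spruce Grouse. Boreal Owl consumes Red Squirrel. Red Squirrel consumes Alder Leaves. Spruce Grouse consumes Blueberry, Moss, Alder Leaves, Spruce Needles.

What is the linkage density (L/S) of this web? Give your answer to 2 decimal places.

There are L = 15 links among S = 12 species.
L/S = 15/12 = 1.2500 ≈ 1.25.

L/S = 1.25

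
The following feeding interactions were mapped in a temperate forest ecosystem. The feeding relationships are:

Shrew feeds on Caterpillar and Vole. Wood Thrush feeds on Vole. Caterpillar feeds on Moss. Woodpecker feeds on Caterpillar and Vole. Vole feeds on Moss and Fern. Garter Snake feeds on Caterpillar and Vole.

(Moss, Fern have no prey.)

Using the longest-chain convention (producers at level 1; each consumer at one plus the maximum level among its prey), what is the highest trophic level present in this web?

3

Producers (level 1): Moss, Fern.
Moss → Caterpillar → Garter Snake gives Garter Snake level 3.
No species has a prey at level 3, so no species reaches level 4.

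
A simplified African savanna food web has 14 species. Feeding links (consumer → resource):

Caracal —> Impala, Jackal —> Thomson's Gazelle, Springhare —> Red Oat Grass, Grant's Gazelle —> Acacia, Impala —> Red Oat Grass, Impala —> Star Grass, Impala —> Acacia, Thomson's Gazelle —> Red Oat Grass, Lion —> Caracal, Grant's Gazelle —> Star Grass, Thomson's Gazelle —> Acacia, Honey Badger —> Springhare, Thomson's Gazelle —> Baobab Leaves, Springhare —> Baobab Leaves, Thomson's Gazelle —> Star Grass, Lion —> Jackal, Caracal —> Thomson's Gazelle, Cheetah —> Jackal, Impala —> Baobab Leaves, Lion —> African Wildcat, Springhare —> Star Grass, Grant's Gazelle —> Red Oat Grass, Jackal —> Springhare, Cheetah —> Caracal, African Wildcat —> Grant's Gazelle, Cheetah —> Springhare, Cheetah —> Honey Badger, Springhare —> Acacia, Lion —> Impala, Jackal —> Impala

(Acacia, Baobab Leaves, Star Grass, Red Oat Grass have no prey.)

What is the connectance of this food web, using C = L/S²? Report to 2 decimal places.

C = 0.15

The web has S = 14 species and L = 30 feeding links.
C = L / S² = 30 / 196 = 0.1531 ≈ 0.15.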